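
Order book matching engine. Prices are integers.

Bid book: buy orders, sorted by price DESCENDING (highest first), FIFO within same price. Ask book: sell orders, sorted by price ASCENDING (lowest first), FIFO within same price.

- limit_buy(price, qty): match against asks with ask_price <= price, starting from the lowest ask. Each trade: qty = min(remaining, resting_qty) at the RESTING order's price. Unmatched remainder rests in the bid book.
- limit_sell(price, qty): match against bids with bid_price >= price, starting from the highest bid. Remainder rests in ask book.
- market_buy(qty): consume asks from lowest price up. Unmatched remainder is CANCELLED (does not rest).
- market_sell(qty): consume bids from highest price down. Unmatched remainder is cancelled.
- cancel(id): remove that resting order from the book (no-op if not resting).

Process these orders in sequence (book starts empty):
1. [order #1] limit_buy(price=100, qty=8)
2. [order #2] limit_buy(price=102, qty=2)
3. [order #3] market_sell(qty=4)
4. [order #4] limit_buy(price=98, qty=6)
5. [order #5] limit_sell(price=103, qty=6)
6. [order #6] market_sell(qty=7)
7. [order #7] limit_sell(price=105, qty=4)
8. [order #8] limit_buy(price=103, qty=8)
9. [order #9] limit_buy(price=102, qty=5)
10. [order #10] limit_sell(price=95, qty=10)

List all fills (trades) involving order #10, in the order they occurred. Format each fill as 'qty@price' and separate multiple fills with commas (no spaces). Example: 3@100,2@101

Answer: 2@103,5@102,3@98

Derivation:
After op 1 [order #1] limit_buy(price=100, qty=8): fills=none; bids=[#1:8@100] asks=[-]
After op 2 [order #2] limit_buy(price=102, qty=2): fills=none; bids=[#2:2@102 #1:8@100] asks=[-]
After op 3 [order #3] market_sell(qty=4): fills=#2x#3:2@102 #1x#3:2@100; bids=[#1:6@100] asks=[-]
After op 4 [order #4] limit_buy(price=98, qty=6): fills=none; bids=[#1:6@100 #4:6@98] asks=[-]
After op 5 [order #5] limit_sell(price=103, qty=6): fills=none; bids=[#1:6@100 #4:6@98] asks=[#5:6@103]
After op 6 [order #6] market_sell(qty=7): fills=#1x#6:6@100 #4x#6:1@98; bids=[#4:5@98] asks=[#5:6@103]
After op 7 [order #7] limit_sell(price=105, qty=4): fills=none; bids=[#4:5@98] asks=[#5:6@103 #7:4@105]
After op 8 [order #8] limit_buy(price=103, qty=8): fills=#8x#5:6@103; bids=[#8:2@103 #4:5@98] asks=[#7:4@105]
After op 9 [order #9] limit_buy(price=102, qty=5): fills=none; bids=[#8:2@103 #9:5@102 #4:5@98] asks=[#7:4@105]
After op 10 [order #10] limit_sell(price=95, qty=10): fills=#8x#10:2@103 #9x#10:5@102 #4x#10:3@98; bids=[#4:2@98] asks=[#7:4@105]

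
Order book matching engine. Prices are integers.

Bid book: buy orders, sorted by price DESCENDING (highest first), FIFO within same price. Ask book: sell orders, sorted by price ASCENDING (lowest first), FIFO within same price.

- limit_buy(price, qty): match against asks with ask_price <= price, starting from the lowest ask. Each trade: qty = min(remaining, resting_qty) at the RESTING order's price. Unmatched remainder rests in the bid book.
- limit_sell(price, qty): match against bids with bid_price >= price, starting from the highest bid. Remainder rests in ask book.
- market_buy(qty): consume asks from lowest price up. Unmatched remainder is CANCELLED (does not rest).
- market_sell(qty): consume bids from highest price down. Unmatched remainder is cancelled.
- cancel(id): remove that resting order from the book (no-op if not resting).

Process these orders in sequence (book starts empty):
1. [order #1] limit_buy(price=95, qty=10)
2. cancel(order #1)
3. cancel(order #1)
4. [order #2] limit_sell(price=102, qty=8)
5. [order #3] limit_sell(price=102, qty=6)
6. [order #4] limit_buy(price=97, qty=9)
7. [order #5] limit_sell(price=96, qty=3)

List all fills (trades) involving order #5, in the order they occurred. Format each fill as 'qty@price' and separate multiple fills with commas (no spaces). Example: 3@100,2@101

After op 1 [order #1] limit_buy(price=95, qty=10): fills=none; bids=[#1:10@95] asks=[-]
After op 2 cancel(order #1): fills=none; bids=[-] asks=[-]
After op 3 cancel(order #1): fills=none; bids=[-] asks=[-]
After op 4 [order #2] limit_sell(price=102, qty=8): fills=none; bids=[-] asks=[#2:8@102]
After op 5 [order #3] limit_sell(price=102, qty=6): fills=none; bids=[-] asks=[#2:8@102 #3:6@102]
After op 6 [order #4] limit_buy(price=97, qty=9): fills=none; bids=[#4:9@97] asks=[#2:8@102 #3:6@102]
After op 7 [order #5] limit_sell(price=96, qty=3): fills=#4x#5:3@97; bids=[#4:6@97] asks=[#2:8@102 #3:6@102]

Answer: 3@97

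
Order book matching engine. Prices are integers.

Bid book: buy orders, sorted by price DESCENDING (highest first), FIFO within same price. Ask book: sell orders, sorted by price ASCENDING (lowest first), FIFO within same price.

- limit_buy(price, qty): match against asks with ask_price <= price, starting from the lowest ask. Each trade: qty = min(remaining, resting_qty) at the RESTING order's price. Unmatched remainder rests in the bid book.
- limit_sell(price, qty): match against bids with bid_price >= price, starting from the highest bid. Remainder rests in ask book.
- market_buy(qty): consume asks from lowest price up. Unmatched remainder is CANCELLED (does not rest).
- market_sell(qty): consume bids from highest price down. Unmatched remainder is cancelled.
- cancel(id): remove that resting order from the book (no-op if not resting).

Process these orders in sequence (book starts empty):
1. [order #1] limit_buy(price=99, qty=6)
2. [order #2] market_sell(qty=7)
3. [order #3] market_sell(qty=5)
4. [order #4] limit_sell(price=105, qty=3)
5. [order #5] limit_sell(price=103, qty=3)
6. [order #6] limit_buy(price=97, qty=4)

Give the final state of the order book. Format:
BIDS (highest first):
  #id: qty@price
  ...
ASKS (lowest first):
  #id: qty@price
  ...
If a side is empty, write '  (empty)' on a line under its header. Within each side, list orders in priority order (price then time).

After op 1 [order #1] limit_buy(price=99, qty=6): fills=none; bids=[#1:6@99] asks=[-]
After op 2 [order #2] market_sell(qty=7): fills=#1x#2:6@99; bids=[-] asks=[-]
After op 3 [order #3] market_sell(qty=5): fills=none; bids=[-] asks=[-]
After op 4 [order #4] limit_sell(price=105, qty=3): fills=none; bids=[-] asks=[#4:3@105]
After op 5 [order #5] limit_sell(price=103, qty=3): fills=none; bids=[-] asks=[#5:3@103 #4:3@105]
After op 6 [order #6] limit_buy(price=97, qty=4): fills=none; bids=[#6:4@97] asks=[#5:3@103 #4:3@105]

Answer: BIDS (highest first):
  #6: 4@97
ASKS (lowest first):
  #5: 3@103
  #4: 3@105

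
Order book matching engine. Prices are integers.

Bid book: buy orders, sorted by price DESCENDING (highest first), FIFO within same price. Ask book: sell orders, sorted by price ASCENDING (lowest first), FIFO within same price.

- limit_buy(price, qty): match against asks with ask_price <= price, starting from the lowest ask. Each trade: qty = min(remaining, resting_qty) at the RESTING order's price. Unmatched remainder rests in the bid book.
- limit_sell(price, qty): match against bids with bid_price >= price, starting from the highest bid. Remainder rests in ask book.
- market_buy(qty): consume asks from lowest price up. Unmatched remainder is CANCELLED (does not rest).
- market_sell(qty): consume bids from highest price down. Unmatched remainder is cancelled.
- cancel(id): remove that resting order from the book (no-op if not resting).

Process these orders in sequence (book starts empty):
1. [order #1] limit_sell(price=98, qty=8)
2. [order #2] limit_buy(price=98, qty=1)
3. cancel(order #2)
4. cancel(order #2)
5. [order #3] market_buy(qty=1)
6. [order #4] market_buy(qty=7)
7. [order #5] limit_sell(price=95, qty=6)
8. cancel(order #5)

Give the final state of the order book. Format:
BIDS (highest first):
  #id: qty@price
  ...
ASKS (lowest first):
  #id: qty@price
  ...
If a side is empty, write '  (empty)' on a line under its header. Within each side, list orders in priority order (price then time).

After op 1 [order #1] limit_sell(price=98, qty=8): fills=none; bids=[-] asks=[#1:8@98]
After op 2 [order #2] limit_buy(price=98, qty=1): fills=#2x#1:1@98; bids=[-] asks=[#1:7@98]
After op 3 cancel(order #2): fills=none; bids=[-] asks=[#1:7@98]
After op 4 cancel(order #2): fills=none; bids=[-] asks=[#1:7@98]
After op 5 [order #3] market_buy(qty=1): fills=#3x#1:1@98; bids=[-] asks=[#1:6@98]
After op 6 [order #4] market_buy(qty=7): fills=#4x#1:6@98; bids=[-] asks=[-]
After op 7 [order #5] limit_sell(price=95, qty=6): fills=none; bids=[-] asks=[#5:6@95]
After op 8 cancel(order #5): fills=none; bids=[-] asks=[-]

Answer: BIDS (highest first):
  (empty)
ASKS (lowest first):
  (empty)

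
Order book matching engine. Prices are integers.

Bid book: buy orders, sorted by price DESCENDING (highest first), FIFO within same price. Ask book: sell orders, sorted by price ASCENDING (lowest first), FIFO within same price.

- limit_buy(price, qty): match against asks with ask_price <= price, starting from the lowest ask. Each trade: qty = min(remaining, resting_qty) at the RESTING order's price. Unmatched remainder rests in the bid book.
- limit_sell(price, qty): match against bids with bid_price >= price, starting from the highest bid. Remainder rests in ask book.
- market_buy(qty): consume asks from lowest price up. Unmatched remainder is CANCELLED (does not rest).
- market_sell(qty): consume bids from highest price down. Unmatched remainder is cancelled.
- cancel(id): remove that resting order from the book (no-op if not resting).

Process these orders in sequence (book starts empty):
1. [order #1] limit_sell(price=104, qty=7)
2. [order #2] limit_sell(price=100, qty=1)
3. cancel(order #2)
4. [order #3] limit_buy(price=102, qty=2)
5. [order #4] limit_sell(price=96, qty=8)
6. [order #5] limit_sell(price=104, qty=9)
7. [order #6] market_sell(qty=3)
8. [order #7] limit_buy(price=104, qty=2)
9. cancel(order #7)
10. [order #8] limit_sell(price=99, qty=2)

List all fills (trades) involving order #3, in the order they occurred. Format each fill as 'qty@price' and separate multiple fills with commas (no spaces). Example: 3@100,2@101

After op 1 [order #1] limit_sell(price=104, qty=7): fills=none; bids=[-] asks=[#1:7@104]
After op 2 [order #2] limit_sell(price=100, qty=1): fills=none; bids=[-] asks=[#2:1@100 #1:7@104]
After op 3 cancel(order #2): fills=none; bids=[-] asks=[#1:7@104]
After op 4 [order #3] limit_buy(price=102, qty=2): fills=none; bids=[#3:2@102] asks=[#1:7@104]
After op 5 [order #4] limit_sell(price=96, qty=8): fills=#3x#4:2@102; bids=[-] asks=[#4:6@96 #1:7@104]
After op 6 [order #5] limit_sell(price=104, qty=9): fills=none; bids=[-] asks=[#4:6@96 #1:7@104 #5:9@104]
After op 7 [order #6] market_sell(qty=3): fills=none; bids=[-] asks=[#4:6@96 #1:7@104 #5:9@104]
After op 8 [order #7] limit_buy(price=104, qty=2): fills=#7x#4:2@96; bids=[-] asks=[#4:4@96 #1:7@104 #5:9@104]
After op 9 cancel(order #7): fills=none; bids=[-] asks=[#4:4@96 #1:7@104 #5:9@104]
After op 10 [order #8] limit_sell(price=99, qty=2): fills=none; bids=[-] asks=[#4:4@96 #8:2@99 #1:7@104 #5:9@104]

Answer: 2@102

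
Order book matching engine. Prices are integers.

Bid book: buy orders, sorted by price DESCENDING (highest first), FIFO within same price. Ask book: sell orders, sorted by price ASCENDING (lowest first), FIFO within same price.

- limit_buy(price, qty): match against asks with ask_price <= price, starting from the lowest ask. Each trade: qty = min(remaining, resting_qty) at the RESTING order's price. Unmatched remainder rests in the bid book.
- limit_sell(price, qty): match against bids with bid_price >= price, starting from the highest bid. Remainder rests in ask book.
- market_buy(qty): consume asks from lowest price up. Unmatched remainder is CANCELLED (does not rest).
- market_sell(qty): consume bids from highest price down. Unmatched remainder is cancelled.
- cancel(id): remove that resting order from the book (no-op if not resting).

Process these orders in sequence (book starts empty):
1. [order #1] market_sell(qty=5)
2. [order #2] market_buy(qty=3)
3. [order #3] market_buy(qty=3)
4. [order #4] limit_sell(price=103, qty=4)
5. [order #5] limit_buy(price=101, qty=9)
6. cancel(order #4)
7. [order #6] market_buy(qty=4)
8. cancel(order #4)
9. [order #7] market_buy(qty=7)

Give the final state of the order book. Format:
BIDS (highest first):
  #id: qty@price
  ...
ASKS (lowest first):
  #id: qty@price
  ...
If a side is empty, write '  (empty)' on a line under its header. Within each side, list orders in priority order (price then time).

Answer: BIDS (highest first):
  #5: 9@101
ASKS (lowest first):
  (empty)

Derivation:
After op 1 [order #1] market_sell(qty=5): fills=none; bids=[-] asks=[-]
After op 2 [order #2] market_buy(qty=3): fills=none; bids=[-] asks=[-]
After op 3 [order #3] market_buy(qty=3): fills=none; bids=[-] asks=[-]
After op 4 [order #4] limit_sell(price=103, qty=4): fills=none; bids=[-] asks=[#4:4@103]
After op 5 [order #5] limit_buy(price=101, qty=9): fills=none; bids=[#5:9@101] asks=[#4:4@103]
After op 6 cancel(order #4): fills=none; bids=[#5:9@101] asks=[-]
After op 7 [order #6] market_buy(qty=4): fills=none; bids=[#5:9@101] asks=[-]
After op 8 cancel(order #4): fills=none; bids=[#5:9@101] asks=[-]
After op 9 [order #7] market_buy(qty=7): fills=none; bids=[#5:9@101] asks=[-]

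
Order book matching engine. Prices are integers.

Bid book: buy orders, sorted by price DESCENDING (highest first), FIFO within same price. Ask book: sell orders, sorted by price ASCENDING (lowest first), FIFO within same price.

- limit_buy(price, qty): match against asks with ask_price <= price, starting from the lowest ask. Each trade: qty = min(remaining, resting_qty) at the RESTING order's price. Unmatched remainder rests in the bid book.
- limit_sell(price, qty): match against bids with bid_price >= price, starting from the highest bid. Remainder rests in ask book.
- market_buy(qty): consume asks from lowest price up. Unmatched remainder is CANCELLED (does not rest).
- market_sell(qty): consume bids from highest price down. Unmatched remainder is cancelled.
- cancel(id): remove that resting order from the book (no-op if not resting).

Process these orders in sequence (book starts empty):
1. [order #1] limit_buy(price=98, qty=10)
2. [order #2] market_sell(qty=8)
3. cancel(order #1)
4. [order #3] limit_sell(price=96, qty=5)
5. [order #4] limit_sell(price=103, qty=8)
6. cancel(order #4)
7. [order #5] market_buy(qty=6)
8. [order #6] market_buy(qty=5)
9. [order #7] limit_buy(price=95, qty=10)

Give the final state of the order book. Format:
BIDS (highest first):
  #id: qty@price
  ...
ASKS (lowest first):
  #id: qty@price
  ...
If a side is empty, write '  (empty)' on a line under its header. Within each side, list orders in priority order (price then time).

Answer: BIDS (highest first):
  #7: 10@95
ASKS (lowest first):
  (empty)

Derivation:
After op 1 [order #1] limit_buy(price=98, qty=10): fills=none; bids=[#1:10@98] asks=[-]
After op 2 [order #2] market_sell(qty=8): fills=#1x#2:8@98; bids=[#1:2@98] asks=[-]
After op 3 cancel(order #1): fills=none; bids=[-] asks=[-]
After op 4 [order #3] limit_sell(price=96, qty=5): fills=none; bids=[-] asks=[#3:5@96]
After op 5 [order #4] limit_sell(price=103, qty=8): fills=none; bids=[-] asks=[#3:5@96 #4:8@103]
After op 6 cancel(order #4): fills=none; bids=[-] asks=[#3:5@96]
After op 7 [order #5] market_buy(qty=6): fills=#5x#3:5@96; bids=[-] asks=[-]
After op 8 [order #6] market_buy(qty=5): fills=none; bids=[-] asks=[-]
After op 9 [order #7] limit_buy(price=95, qty=10): fills=none; bids=[#7:10@95] asks=[-]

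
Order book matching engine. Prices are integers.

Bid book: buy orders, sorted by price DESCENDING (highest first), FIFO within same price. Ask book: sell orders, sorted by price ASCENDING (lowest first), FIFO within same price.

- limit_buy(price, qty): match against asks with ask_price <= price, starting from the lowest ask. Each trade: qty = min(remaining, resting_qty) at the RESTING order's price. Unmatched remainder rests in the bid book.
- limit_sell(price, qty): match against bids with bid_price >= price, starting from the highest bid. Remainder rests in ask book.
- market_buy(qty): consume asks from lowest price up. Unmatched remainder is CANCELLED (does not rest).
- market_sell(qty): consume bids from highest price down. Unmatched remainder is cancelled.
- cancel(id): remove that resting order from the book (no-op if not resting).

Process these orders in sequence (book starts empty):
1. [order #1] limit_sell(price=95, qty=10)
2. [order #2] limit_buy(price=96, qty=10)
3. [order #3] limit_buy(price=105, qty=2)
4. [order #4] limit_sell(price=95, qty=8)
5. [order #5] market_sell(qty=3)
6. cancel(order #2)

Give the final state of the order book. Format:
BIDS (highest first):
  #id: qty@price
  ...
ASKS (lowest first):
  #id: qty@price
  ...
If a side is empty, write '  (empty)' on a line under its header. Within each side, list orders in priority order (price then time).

Answer: BIDS (highest first):
  (empty)
ASKS (lowest first):
  #4: 6@95

Derivation:
After op 1 [order #1] limit_sell(price=95, qty=10): fills=none; bids=[-] asks=[#1:10@95]
After op 2 [order #2] limit_buy(price=96, qty=10): fills=#2x#1:10@95; bids=[-] asks=[-]
After op 3 [order #3] limit_buy(price=105, qty=2): fills=none; bids=[#3:2@105] asks=[-]
After op 4 [order #4] limit_sell(price=95, qty=8): fills=#3x#4:2@105; bids=[-] asks=[#4:6@95]
After op 5 [order #5] market_sell(qty=3): fills=none; bids=[-] asks=[#4:6@95]
After op 6 cancel(order #2): fills=none; bids=[-] asks=[#4:6@95]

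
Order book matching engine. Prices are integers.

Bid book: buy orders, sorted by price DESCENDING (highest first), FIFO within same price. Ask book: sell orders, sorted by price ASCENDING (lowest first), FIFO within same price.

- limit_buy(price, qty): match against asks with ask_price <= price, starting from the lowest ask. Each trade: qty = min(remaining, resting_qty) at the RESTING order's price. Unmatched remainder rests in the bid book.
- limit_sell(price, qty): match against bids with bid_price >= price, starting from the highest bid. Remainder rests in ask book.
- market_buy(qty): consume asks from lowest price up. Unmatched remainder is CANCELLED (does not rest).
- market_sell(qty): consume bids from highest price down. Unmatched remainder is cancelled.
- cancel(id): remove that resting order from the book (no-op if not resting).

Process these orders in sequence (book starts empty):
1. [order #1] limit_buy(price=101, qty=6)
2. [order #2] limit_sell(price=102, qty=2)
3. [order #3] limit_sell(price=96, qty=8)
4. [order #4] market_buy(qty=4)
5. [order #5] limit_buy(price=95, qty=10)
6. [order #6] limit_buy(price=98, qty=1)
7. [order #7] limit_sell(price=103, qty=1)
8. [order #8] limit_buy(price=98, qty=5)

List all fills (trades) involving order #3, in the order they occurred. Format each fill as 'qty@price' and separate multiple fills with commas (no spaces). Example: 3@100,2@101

Answer: 6@101,2@96

Derivation:
After op 1 [order #1] limit_buy(price=101, qty=6): fills=none; bids=[#1:6@101] asks=[-]
After op 2 [order #2] limit_sell(price=102, qty=2): fills=none; bids=[#1:6@101] asks=[#2:2@102]
After op 3 [order #3] limit_sell(price=96, qty=8): fills=#1x#3:6@101; bids=[-] asks=[#3:2@96 #2:2@102]
After op 4 [order #4] market_buy(qty=4): fills=#4x#3:2@96 #4x#2:2@102; bids=[-] asks=[-]
After op 5 [order #5] limit_buy(price=95, qty=10): fills=none; bids=[#5:10@95] asks=[-]
After op 6 [order #6] limit_buy(price=98, qty=1): fills=none; bids=[#6:1@98 #5:10@95] asks=[-]
After op 7 [order #7] limit_sell(price=103, qty=1): fills=none; bids=[#6:1@98 #5:10@95] asks=[#7:1@103]
After op 8 [order #8] limit_buy(price=98, qty=5): fills=none; bids=[#6:1@98 #8:5@98 #5:10@95] asks=[#7:1@103]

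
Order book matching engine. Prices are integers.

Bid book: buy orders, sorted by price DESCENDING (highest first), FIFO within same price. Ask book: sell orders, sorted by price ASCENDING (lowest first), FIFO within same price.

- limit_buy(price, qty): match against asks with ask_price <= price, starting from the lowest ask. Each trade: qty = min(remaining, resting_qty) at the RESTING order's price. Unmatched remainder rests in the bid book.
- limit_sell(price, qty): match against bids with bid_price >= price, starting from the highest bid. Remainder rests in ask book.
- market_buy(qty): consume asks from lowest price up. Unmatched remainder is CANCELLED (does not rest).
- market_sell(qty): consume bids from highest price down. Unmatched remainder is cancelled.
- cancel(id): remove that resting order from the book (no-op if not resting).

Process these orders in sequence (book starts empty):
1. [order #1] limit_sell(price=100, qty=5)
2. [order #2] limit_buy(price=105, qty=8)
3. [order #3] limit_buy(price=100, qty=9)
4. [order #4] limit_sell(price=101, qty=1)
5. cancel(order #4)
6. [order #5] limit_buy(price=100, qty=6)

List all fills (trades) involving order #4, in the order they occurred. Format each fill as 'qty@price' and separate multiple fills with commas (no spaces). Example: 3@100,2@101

Answer: 1@105

Derivation:
After op 1 [order #1] limit_sell(price=100, qty=5): fills=none; bids=[-] asks=[#1:5@100]
After op 2 [order #2] limit_buy(price=105, qty=8): fills=#2x#1:5@100; bids=[#2:3@105] asks=[-]
After op 3 [order #3] limit_buy(price=100, qty=9): fills=none; bids=[#2:3@105 #3:9@100] asks=[-]
After op 4 [order #4] limit_sell(price=101, qty=1): fills=#2x#4:1@105; bids=[#2:2@105 #3:9@100] asks=[-]
After op 5 cancel(order #4): fills=none; bids=[#2:2@105 #3:9@100] asks=[-]
After op 6 [order #5] limit_buy(price=100, qty=6): fills=none; bids=[#2:2@105 #3:9@100 #5:6@100] asks=[-]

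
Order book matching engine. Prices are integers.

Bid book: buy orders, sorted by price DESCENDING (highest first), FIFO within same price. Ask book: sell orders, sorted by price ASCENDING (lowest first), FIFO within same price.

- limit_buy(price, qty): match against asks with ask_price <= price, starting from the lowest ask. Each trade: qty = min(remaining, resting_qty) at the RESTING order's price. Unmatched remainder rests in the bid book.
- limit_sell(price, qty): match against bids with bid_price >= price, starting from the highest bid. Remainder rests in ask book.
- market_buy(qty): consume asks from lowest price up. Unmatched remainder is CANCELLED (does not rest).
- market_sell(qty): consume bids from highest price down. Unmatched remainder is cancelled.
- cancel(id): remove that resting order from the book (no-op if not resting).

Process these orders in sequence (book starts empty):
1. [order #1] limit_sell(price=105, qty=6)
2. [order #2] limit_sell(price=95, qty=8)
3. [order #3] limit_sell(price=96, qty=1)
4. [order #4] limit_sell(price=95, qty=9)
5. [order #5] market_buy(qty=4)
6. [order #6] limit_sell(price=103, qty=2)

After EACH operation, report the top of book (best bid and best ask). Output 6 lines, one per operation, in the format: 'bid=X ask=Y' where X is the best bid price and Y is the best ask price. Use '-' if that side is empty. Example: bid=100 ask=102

Answer: bid=- ask=105
bid=- ask=95
bid=- ask=95
bid=- ask=95
bid=- ask=95
bid=- ask=95

Derivation:
After op 1 [order #1] limit_sell(price=105, qty=6): fills=none; bids=[-] asks=[#1:6@105]
After op 2 [order #2] limit_sell(price=95, qty=8): fills=none; bids=[-] asks=[#2:8@95 #1:6@105]
After op 3 [order #3] limit_sell(price=96, qty=1): fills=none; bids=[-] asks=[#2:8@95 #3:1@96 #1:6@105]
After op 4 [order #4] limit_sell(price=95, qty=9): fills=none; bids=[-] asks=[#2:8@95 #4:9@95 #3:1@96 #1:6@105]
After op 5 [order #5] market_buy(qty=4): fills=#5x#2:4@95; bids=[-] asks=[#2:4@95 #4:9@95 #3:1@96 #1:6@105]
After op 6 [order #6] limit_sell(price=103, qty=2): fills=none; bids=[-] asks=[#2:4@95 #4:9@95 #3:1@96 #6:2@103 #1:6@105]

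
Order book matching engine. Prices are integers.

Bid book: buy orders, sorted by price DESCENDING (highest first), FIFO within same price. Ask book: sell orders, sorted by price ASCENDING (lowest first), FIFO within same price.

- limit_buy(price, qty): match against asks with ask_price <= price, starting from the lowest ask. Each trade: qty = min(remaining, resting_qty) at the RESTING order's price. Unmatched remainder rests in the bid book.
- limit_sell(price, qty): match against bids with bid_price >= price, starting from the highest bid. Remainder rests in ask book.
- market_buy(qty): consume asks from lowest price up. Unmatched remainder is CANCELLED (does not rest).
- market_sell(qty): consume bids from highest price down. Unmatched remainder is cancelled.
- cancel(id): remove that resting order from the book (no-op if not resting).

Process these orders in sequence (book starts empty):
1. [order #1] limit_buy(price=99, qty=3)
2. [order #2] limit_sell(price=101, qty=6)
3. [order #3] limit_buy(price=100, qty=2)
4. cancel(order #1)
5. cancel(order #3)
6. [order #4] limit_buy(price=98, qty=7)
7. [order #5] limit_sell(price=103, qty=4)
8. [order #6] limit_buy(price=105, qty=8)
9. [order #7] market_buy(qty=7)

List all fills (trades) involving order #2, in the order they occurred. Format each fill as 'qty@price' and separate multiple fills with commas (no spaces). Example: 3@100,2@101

After op 1 [order #1] limit_buy(price=99, qty=3): fills=none; bids=[#1:3@99] asks=[-]
After op 2 [order #2] limit_sell(price=101, qty=6): fills=none; bids=[#1:3@99] asks=[#2:6@101]
After op 3 [order #3] limit_buy(price=100, qty=2): fills=none; bids=[#3:2@100 #1:3@99] asks=[#2:6@101]
After op 4 cancel(order #1): fills=none; bids=[#3:2@100] asks=[#2:6@101]
After op 5 cancel(order #3): fills=none; bids=[-] asks=[#2:6@101]
After op 6 [order #4] limit_buy(price=98, qty=7): fills=none; bids=[#4:7@98] asks=[#2:6@101]
After op 7 [order #5] limit_sell(price=103, qty=4): fills=none; bids=[#4:7@98] asks=[#2:6@101 #5:4@103]
After op 8 [order #6] limit_buy(price=105, qty=8): fills=#6x#2:6@101 #6x#5:2@103; bids=[#4:7@98] asks=[#5:2@103]
After op 9 [order #7] market_buy(qty=7): fills=#7x#5:2@103; bids=[#4:7@98] asks=[-]

Answer: 6@101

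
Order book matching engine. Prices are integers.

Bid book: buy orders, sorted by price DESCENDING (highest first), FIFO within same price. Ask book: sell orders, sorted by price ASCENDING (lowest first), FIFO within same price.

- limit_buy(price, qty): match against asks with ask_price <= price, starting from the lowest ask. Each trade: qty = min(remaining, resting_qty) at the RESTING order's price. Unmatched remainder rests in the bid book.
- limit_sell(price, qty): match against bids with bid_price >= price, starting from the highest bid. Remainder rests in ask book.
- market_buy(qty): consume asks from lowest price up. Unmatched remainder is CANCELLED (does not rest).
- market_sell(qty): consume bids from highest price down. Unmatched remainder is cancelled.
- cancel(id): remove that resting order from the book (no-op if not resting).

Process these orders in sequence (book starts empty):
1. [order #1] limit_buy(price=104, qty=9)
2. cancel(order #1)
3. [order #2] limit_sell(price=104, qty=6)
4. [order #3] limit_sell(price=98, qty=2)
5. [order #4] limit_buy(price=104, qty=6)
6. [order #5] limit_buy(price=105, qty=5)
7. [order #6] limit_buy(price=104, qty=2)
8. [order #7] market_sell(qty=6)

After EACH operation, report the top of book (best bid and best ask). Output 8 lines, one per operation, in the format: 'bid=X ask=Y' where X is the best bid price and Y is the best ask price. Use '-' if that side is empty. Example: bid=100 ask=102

Answer: bid=104 ask=-
bid=- ask=-
bid=- ask=104
bid=- ask=98
bid=- ask=104
bid=105 ask=-
bid=105 ask=-
bid=- ask=-

Derivation:
After op 1 [order #1] limit_buy(price=104, qty=9): fills=none; bids=[#1:9@104] asks=[-]
After op 2 cancel(order #1): fills=none; bids=[-] asks=[-]
After op 3 [order #2] limit_sell(price=104, qty=6): fills=none; bids=[-] asks=[#2:6@104]
After op 4 [order #3] limit_sell(price=98, qty=2): fills=none; bids=[-] asks=[#3:2@98 #2:6@104]
After op 5 [order #4] limit_buy(price=104, qty=6): fills=#4x#3:2@98 #4x#2:4@104; bids=[-] asks=[#2:2@104]
After op 6 [order #5] limit_buy(price=105, qty=5): fills=#5x#2:2@104; bids=[#5:3@105] asks=[-]
After op 7 [order #6] limit_buy(price=104, qty=2): fills=none; bids=[#5:3@105 #6:2@104] asks=[-]
After op 8 [order #7] market_sell(qty=6): fills=#5x#7:3@105 #6x#7:2@104; bids=[-] asks=[-]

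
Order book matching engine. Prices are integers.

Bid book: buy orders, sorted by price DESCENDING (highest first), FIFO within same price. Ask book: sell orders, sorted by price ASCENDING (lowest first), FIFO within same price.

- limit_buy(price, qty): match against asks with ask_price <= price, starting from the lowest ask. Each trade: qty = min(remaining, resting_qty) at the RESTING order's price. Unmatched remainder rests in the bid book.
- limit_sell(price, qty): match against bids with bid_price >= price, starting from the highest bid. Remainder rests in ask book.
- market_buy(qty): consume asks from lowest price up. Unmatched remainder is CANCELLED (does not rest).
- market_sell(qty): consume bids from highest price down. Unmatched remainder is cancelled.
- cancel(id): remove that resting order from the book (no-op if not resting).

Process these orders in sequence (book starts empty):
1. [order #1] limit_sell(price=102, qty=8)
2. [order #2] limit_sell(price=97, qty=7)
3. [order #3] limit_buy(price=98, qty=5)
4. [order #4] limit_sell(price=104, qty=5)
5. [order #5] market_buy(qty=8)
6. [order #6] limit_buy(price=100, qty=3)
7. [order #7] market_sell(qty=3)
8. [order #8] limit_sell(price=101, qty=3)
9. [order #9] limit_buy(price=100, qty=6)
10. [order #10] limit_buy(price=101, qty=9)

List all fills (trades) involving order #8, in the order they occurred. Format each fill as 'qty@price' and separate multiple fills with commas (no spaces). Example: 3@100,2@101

Answer: 3@101

Derivation:
After op 1 [order #1] limit_sell(price=102, qty=8): fills=none; bids=[-] asks=[#1:8@102]
After op 2 [order #2] limit_sell(price=97, qty=7): fills=none; bids=[-] asks=[#2:7@97 #1:8@102]
After op 3 [order #3] limit_buy(price=98, qty=5): fills=#3x#2:5@97; bids=[-] asks=[#2:2@97 #1:8@102]
After op 4 [order #4] limit_sell(price=104, qty=5): fills=none; bids=[-] asks=[#2:2@97 #1:8@102 #4:5@104]
After op 5 [order #5] market_buy(qty=8): fills=#5x#2:2@97 #5x#1:6@102; bids=[-] asks=[#1:2@102 #4:5@104]
After op 6 [order #6] limit_buy(price=100, qty=3): fills=none; bids=[#6:3@100] asks=[#1:2@102 #4:5@104]
After op 7 [order #7] market_sell(qty=3): fills=#6x#7:3@100; bids=[-] asks=[#1:2@102 #4:5@104]
After op 8 [order #8] limit_sell(price=101, qty=3): fills=none; bids=[-] asks=[#8:3@101 #1:2@102 #4:5@104]
After op 9 [order #9] limit_buy(price=100, qty=6): fills=none; bids=[#9:6@100] asks=[#8:3@101 #1:2@102 #4:5@104]
After op 10 [order #10] limit_buy(price=101, qty=9): fills=#10x#8:3@101; bids=[#10:6@101 #9:6@100] asks=[#1:2@102 #4:5@104]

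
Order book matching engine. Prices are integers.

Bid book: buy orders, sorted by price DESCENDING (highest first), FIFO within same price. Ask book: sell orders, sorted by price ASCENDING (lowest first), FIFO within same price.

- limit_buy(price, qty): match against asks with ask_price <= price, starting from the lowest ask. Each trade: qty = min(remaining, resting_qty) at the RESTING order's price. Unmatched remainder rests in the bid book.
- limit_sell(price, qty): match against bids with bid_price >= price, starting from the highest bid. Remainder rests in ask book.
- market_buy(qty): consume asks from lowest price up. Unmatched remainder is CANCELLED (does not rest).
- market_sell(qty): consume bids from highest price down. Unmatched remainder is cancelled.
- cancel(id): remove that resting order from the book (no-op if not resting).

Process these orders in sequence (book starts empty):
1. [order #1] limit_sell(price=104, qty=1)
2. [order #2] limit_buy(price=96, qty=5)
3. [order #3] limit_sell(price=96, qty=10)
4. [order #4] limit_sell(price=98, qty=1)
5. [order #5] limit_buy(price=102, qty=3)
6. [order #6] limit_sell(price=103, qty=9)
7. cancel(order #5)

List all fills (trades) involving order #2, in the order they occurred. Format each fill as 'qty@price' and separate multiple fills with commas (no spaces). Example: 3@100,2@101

Answer: 5@96

Derivation:
After op 1 [order #1] limit_sell(price=104, qty=1): fills=none; bids=[-] asks=[#1:1@104]
After op 2 [order #2] limit_buy(price=96, qty=5): fills=none; bids=[#2:5@96] asks=[#1:1@104]
After op 3 [order #3] limit_sell(price=96, qty=10): fills=#2x#3:5@96; bids=[-] asks=[#3:5@96 #1:1@104]
After op 4 [order #4] limit_sell(price=98, qty=1): fills=none; bids=[-] asks=[#3:5@96 #4:1@98 #1:1@104]
After op 5 [order #5] limit_buy(price=102, qty=3): fills=#5x#3:3@96; bids=[-] asks=[#3:2@96 #4:1@98 #1:1@104]
After op 6 [order #6] limit_sell(price=103, qty=9): fills=none; bids=[-] asks=[#3:2@96 #4:1@98 #6:9@103 #1:1@104]
After op 7 cancel(order #5): fills=none; bids=[-] asks=[#3:2@96 #4:1@98 #6:9@103 #1:1@104]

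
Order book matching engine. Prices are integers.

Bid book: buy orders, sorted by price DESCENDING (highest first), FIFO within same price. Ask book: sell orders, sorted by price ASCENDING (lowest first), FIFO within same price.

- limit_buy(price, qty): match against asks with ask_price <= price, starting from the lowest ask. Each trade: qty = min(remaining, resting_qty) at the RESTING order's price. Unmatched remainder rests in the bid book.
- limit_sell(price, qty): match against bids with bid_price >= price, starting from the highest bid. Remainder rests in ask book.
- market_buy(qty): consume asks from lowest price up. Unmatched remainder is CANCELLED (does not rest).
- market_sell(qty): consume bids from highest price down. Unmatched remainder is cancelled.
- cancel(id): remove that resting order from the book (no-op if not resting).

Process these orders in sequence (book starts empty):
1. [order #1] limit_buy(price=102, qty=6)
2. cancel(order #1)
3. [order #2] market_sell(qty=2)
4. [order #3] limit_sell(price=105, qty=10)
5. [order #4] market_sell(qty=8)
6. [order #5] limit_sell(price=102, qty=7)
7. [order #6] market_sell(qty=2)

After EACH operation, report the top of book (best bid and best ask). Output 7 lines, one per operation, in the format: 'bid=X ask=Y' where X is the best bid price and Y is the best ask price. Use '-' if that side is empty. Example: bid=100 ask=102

Answer: bid=102 ask=-
bid=- ask=-
bid=- ask=-
bid=- ask=105
bid=- ask=105
bid=- ask=102
bid=- ask=102

Derivation:
After op 1 [order #1] limit_buy(price=102, qty=6): fills=none; bids=[#1:6@102] asks=[-]
After op 2 cancel(order #1): fills=none; bids=[-] asks=[-]
After op 3 [order #2] market_sell(qty=2): fills=none; bids=[-] asks=[-]
After op 4 [order #3] limit_sell(price=105, qty=10): fills=none; bids=[-] asks=[#3:10@105]
After op 5 [order #4] market_sell(qty=8): fills=none; bids=[-] asks=[#3:10@105]
After op 6 [order #5] limit_sell(price=102, qty=7): fills=none; bids=[-] asks=[#5:7@102 #3:10@105]
After op 7 [order #6] market_sell(qty=2): fills=none; bids=[-] asks=[#5:7@102 #3:10@105]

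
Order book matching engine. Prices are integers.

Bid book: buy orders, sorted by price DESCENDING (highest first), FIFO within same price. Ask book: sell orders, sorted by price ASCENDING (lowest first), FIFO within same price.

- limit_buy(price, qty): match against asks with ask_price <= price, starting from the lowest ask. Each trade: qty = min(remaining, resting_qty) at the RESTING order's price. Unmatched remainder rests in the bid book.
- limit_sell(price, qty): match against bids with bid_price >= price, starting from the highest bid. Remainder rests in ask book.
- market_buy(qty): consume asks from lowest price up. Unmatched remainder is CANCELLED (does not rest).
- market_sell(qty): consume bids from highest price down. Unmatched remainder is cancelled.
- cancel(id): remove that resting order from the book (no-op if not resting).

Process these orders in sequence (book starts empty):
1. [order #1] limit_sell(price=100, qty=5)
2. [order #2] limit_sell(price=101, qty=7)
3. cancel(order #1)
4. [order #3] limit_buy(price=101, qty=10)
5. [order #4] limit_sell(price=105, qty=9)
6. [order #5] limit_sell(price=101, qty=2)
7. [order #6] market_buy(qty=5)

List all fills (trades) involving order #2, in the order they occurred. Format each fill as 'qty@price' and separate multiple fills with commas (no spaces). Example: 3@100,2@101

Answer: 7@101

Derivation:
After op 1 [order #1] limit_sell(price=100, qty=5): fills=none; bids=[-] asks=[#1:5@100]
After op 2 [order #2] limit_sell(price=101, qty=7): fills=none; bids=[-] asks=[#1:5@100 #2:7@101]
After op 3 cancel(order #1): fills=none; bids=[-] asks=[#2:7@101]
After op 4 [order #3] limit_buy(price=101, qty=10): fills=#3x#2:7@101; bids=[#3:3@101] asks=[-]
After op 5 [order #4] limit_sell(price=105, qty=9): fills=none; bids=[#3:3@101] asks=[#4:9@105]
After op 6 [order #5] limit_sell(price=101, qty=2): fills=#3x#5:2@101; bids=[#3:1@101] asks=[#4:9@105]
After op 7 [order #6] market_buy(qty=5): fills=#6x#4:5@105; bids=[#3:1@101] asks=[#4:4@105]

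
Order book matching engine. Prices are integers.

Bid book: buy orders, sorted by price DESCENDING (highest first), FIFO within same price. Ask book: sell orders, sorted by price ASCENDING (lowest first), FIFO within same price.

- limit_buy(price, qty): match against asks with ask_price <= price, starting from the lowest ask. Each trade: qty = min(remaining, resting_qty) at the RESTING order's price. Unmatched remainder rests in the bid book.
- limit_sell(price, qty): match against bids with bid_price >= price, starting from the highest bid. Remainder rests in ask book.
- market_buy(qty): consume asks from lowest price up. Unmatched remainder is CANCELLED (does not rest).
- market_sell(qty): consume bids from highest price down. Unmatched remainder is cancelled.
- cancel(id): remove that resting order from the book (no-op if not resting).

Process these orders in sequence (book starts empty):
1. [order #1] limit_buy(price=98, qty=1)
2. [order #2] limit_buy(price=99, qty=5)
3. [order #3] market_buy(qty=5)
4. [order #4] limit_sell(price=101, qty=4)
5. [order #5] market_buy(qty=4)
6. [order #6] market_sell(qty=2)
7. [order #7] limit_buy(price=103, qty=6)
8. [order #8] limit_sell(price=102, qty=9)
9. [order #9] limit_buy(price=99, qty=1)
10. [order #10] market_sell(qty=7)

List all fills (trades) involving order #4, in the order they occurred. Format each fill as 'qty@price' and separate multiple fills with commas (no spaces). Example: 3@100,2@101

After op 1 [order #1] limit_buy(price=98, qty=1): fills=none; bids=[#1:1@98] asks=[-]
After op 2 [order #2] limit_buy(price=99, qty=5): fills=none; bids=[#2:5@99 #1:1@98] asks=[-]
After op 3 [order #3] market_buy(qty=5): fills=none; bids=[#2:5@99 #1:1@98] asks=[-]
After op 4 [order #4] limit_sell(price=101, qty=4): fills=none; bids=[#2:5@99 #1:1@98] asks=[#4:4@101]
After op 5 [order #5] market_buy(qty=4): fills=#5x#4:4@101; bids=[#2:5@99 #1:1@98] asks=[-]
After op 6 [order #6] market_sell(qty=2): fills=#2x#6:2@99; bids=[#2:3@99 #1:1@98] asks=[-]
After op 7 [order #7] limit_buy(price=103, qty=6): fills=none; bids=[#7:6@103 #2:3@99 #1:1@98] asks=[-]
After op 8 [order #8] limit_sell(price=102, qty=9): fills=#7x#8:6@103; bids=[#2:3@99 #1:1@98] asks=[#8:3@102]
After op 9 [order #9] limit_buy(price=99, qty=1): fills=none; bids=[#2:3@99 #9:1@99 #1:1@98] asks=[#8:3@102]
After op 10 [order #10] market_sell(qty=7): fills=#2x#10:3@99 #9x#10:1@99 #1x#10:1@98; bids=[-] asks=[#8:3@102]

Answer: 4@101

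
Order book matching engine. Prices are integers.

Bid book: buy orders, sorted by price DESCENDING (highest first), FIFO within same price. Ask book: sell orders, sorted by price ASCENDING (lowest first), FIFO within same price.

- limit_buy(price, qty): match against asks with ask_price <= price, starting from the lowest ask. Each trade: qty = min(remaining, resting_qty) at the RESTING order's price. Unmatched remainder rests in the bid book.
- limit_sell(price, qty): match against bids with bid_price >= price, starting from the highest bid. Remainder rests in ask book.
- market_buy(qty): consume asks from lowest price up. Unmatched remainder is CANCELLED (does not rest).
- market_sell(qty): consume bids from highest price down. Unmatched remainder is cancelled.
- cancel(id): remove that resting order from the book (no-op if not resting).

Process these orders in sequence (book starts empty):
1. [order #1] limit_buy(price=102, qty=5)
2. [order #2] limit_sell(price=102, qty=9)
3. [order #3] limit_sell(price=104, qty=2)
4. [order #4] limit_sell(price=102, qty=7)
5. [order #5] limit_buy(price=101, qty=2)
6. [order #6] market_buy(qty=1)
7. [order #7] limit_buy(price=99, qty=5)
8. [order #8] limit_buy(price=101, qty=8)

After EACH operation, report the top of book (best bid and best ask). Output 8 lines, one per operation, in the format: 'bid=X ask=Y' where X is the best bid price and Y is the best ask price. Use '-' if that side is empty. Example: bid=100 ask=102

After op 1 [order #1] limit_buy(price=102, qty=5): fills=none; bids=[#1:5@102] asks=[-]
After op 2 [order #2] limit_sell(price=102, qty=9): fills=#1x#2:5@102; bids=[-] asks=[#2:4@102]
After op 3 [order #3] limit_sell(price=104, qty=2): fills=none; bids=[-] asks=[#2:4@102 #3:2@104]
After op 4 [order #4] limit_sell(price=102, qty=7): fills=none; bids=[-] asks=[#2:4@102 #4:7@102 #3:2@104]
After op 5 [order #5] limit_buy(price=101, qty=2): fills=none; bids=[#5:2@101] asks=[#2:4@102 #4:7@102 #3:2@104]
After op 6 [order #6] market_buy(qty=1): fills=#6x#2:1@102; bids=[#5:2@101] asks=[#2:3@102 #4:7@102 #3:2@104]
After op 7 [order #7] limit_buy(price=99, qty=5): fills=none; bids=[#5:2@101 #7:5@99] asks=[#2:3@102 #4:7@102 #3:2@104]
After op 8 [order #8] limit_buy(price=101, qty=8): fills=none; bids=[#5:2@101 #8:8@101 #7:5@99] asks=[#2:3@102 #4:7@102 #3:2@104]

Answer: bid=102 ask=-
bid=- ask=102
bid=- ask=102
bid=- ask=102
bid=101 ask=102
bid=101 ask=102
bid=101 ask=102
bid=101 ask=102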